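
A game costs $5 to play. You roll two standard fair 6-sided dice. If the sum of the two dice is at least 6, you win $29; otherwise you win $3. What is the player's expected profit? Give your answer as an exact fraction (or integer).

E[payout] = (5/18)·3 + (13/18)·29 = 196/9
Expected profit = 196/9 − 5 = 151/9

151/9 dollars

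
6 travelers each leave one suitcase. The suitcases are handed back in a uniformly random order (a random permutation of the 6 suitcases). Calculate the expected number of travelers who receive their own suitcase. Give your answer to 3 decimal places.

Let Xᵢ = 1 if person i gets their own suitcase. For each i, P(Xᵢ=1) = 1/6.
By linearity of expectation, E[X₁+…+X_6] = 6·(1/6) = 1.
≈ 1.000

1.000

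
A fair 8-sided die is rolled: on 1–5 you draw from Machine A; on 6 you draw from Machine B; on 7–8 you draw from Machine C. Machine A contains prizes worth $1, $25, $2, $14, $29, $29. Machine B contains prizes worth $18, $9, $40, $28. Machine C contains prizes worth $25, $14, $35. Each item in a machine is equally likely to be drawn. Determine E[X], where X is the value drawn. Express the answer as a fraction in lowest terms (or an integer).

E[X | Machine A] = (1 + 25 + 2 + 14 + 29 + 29)/6 = 50/3
E[X | Machine B] = (18 + 9 + 40 + 28)/4 = 95/4
E[X | Machine C] = (25 + 14 + 35)/3 = 74/3
E[X] = (5/8)·50/3 + (1/8)·95/4 + (1/4)·74/3 = 1877/96

1877/96 dollars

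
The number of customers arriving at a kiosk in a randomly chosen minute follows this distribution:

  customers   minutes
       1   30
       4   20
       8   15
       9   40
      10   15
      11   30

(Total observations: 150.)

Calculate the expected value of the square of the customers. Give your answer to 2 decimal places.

64.53

Total = 150, so P(customers=1) = 30/150, etc.
E[X²] = (1/5)·1 + (2/15)·16 + (1/10)·64 + (4/15)·81 + (1/10)·100 + (1/5)·121
     = 968/15 ≈ 64.53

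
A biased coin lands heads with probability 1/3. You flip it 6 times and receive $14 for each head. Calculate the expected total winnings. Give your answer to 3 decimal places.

$28.000

E[#heads] = 6·1/3 = 2 (linearity over flips).
E[winnings] = 14·2 = 28.
≈ 28.000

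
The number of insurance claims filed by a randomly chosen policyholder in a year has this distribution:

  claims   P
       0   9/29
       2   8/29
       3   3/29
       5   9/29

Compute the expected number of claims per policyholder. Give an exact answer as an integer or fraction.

E[X] = (9/29)·0 + (8/29)·2 + (3/29)·3 + (9/29)·5
     = 70/29

70/29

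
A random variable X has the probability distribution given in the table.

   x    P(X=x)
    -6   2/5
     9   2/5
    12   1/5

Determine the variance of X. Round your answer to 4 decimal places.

62.6400

E[X] = (2/5)·(-6) + (2/5)·9 + (1/5)·12 = 18/5
E[X²] = (2/5)·36 + (2/5)·81 + (1/5)·144 = 378/5
Var(X) = 378/5 − (18/5)² = 1566/25 ≈ 62.6400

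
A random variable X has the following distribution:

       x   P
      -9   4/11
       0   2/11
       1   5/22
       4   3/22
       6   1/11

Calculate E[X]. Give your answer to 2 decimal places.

-1.95

E[X] = (4/11)·(-9) + (2/11)·0 + (5/22)·1 + (3/22)·4 + (1/11)·6
     = -43/22 ≈ -1.95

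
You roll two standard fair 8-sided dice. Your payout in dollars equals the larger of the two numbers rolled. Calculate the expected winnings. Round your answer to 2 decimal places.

Distribution of the larger of the two numbers rolled: 1 w.p. 1/64, 2 w.p. 3/64, 3 w.p. 5/64, 4 w.p. 7/64, 5 w.p. 9/64, 6 w.p. 11/64, …
E[payout] = (1/64)·1 + (3/64)·2 + (5/64)·3 + (7/64)·4 + (9/64)·5 + (11/64)·6 + (13/64)·7 + (15/64)·8 = 93/16
≈ $5.81

$5.81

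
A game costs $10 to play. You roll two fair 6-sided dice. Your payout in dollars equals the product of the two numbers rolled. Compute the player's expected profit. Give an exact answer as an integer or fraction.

9/4 dollars

Distribution of the product of the two numbers rolled: 1 w.p. 1/36, 2 w.p. 1/18, 3 w.p. 1/18, 4 w.p. 1/12, 5 w.p. 1/18, 6 w.p. 1/9, …
E[payout] = (1/36)·1 + (1/18)·2 + (1/18)·3 + (1/12)·4 + (1/18)·5 + (1/9)·6 + (1/18)·8 + (1/36)·9 + (1/18)·10 + (1/9)·12 + (1/18)·15 + (1/36)·16 + (1/18)·18 + (1/18)·20 + (1/18)·24 + (1/36)·25 + (1/18)·30 + (1/36)·36 = 49/4
Expected profit = 49/4 − 10 = 9/4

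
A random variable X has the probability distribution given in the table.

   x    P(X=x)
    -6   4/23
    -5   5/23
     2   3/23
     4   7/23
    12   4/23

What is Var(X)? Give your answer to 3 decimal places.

E[X] = (4/23)·(-6) + (5/23)·(-5) + (3/23)·2 + (7/23)·4 + (4/23)·12 = 33/23
E[X²] = (4/23)·36 + (5/23)·25 + (3/23)·4 + (7/23)·16 + (4/23)·144 = 969/23
Var(X) = 969/23 − (33/23)² = 21198/529 ≈ 40.072

40.072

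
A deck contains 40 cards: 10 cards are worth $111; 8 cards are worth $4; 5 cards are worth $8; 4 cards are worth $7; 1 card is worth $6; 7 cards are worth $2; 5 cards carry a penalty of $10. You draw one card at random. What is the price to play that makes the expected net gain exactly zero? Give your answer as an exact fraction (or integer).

59/2 dollars

E[payout] = (10/40)·111 + (8/40)·4 + (5/40)·8 + (4/40)·7 + (1/40)·6 + (7/40)·2 + (5/40)·(-10) = 59/2
Fair fee = E[payout] = 59/2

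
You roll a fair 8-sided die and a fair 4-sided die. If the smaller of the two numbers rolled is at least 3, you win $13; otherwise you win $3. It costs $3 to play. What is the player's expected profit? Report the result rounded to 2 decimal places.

$3.75

E[payout] = (5/8)·3 + (3/8)·13 = 27/4
Expected profit = 27/4 − 3 = 15/4 ≈ $3.75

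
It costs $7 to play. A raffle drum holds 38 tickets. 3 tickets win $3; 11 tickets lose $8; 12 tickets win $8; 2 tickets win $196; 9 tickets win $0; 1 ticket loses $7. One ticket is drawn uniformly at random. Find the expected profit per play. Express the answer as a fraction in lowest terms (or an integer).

E[payout] = (3/38)·3 + (11/38)·(-8) + (12/38)·8 + (2/38)·196 + (9/38)·0 + (1/38)·(-7) = 201/19
Expected profit = 201/19 − 7 = 68/19

68/19 dollars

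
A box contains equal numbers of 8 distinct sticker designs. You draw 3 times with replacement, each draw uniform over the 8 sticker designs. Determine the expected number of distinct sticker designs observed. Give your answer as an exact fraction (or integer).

169/64

Let Xⱼ=1 if type j appears at least once. P(Xⱼ=1) = 1 − ((8−1)/8)^3 = 169/512.
E[#distinct] = 8·169/512 = 169/64.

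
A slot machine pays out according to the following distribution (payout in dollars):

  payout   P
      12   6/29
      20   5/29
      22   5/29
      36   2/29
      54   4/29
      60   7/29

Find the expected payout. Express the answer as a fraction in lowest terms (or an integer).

E[X] = (6/29)·12 + (5/29)·20 + (5/29)·22 + (2/29)·36 + (4/29)·54 + (7/29)·60
     = 990/29

990/29 dollars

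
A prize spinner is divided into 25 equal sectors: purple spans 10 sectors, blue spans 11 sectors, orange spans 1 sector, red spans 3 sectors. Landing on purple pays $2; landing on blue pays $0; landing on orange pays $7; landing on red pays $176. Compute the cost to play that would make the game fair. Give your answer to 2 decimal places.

$22.20

E[payout] = (10/25)·2 + (11/25)·0 + (1/25)·7 + (3/25)·176 = 111/5
Fair fee = E[payout] = 111/5 ≈ $22.20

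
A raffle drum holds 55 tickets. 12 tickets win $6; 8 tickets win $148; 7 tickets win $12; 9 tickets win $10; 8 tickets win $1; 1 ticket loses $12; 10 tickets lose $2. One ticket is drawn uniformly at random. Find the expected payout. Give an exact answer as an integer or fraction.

1406/55 dollars

E[payout] = (12/55)·6 + (8/55)·148 + (7/55)·12 + (9/55)·10 + (8/55)·1 + (1/55)·(-12) + (10/55)·(-2) = 1406/55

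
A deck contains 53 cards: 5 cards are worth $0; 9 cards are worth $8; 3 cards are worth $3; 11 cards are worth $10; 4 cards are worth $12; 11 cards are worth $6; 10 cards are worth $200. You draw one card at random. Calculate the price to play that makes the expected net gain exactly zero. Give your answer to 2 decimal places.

E[payout] = (5/53)·0 + (9/53)·8 + (3/53)·3 + (11/53)·10 + (4/53)·12 + (11/53)·6 + (10/53)·200 = 2305/53
Fair fee = E[payout] = 2305/53 ≈ $43.49

$43.49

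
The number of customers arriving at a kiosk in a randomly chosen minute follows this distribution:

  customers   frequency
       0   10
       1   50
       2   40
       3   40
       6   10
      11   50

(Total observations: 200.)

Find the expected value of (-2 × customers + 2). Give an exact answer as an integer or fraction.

-33/5

Total = 200, so P(customers=0) = 10/200, etc.
E[-2x+2] = (1/20)·2 + (1/4)·0 + (1/5)·(-2) + (1/5)·(-4) + (1/20)·(-10) + (1/4)·(-20)
     = -33/5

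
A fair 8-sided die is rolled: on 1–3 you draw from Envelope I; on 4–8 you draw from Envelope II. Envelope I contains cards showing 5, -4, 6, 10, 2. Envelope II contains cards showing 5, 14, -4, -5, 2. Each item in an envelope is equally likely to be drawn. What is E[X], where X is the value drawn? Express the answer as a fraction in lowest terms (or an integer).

117/40

E[X | Envelope I] = (5 − 4 + 6 + 10 + 2)/5 = 19/5
E[X | Envelope II] = (5 + 14 − 4 − 5 + 2)/5 = 12/5
E[X] = (3/8)·19/5 + (5/8)·12/5 = 117/40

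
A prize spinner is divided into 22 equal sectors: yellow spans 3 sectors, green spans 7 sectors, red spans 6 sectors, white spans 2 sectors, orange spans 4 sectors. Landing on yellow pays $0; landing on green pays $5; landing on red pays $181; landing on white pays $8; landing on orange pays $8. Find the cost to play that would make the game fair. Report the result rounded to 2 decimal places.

$53.14

E[payout] = (3/22)·0 + (7/22)·5 + (6/22)·181 + (2/22)·8 + (4/22)·8 = 1169/22
Fair fee = E[payout] = 1169/22 ≈ $53.14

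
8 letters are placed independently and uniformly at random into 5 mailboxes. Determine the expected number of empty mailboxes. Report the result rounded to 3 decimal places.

Let Xⱼ=1 if mailbox j is empty. P(Xⱼ=1) = ((5-1)/5)^8 = 65536/390625.
By linearity, E[#empty] = 5·65536/390625 = 65536/78125.
≈ 0.839

0.839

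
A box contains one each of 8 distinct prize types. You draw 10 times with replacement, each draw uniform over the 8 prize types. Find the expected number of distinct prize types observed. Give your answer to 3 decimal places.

Let Xⱼ=1 if type j appears at least once. P(Xⱼ=1) = 1 − ((8−1)/8)^10 = 791266575/1073741824.
E[#distinct] = 8·791266575/1073741824 = 791266575/134217728.
≈ 5.895

5.895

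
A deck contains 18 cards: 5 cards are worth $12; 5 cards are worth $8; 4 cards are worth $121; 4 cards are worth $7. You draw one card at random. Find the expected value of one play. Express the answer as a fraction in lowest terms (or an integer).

E[payout] = (5/18)·12 + (5/18)·8 + (4/18)·121 + (4/18)·7 = 34

$34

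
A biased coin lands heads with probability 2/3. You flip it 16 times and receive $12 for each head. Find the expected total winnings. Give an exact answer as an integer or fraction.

$128

E[#heads] = 16·2/3 = 32/3 (linearity over flips).
E[winnings] = 12·32/3 = 128.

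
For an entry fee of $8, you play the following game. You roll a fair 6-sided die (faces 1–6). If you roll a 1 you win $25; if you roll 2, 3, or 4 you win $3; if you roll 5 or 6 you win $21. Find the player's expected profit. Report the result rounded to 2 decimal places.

E[payout] = (1/2)·3 + (1/3)·21 + (1/6)·25 = 38/3
Expected profit = 38/3 − 8 = 14/3 ≈ $4.67

$4.67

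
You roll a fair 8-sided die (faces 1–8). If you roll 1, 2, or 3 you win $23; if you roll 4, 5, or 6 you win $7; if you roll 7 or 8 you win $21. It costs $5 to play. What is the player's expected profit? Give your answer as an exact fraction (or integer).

E[payout] = (3/8)·7 + (1/4)·21 + (3/8)·23 = 33/2
Expected profit = 33/2 − 5 = 23/2

23/2 dollars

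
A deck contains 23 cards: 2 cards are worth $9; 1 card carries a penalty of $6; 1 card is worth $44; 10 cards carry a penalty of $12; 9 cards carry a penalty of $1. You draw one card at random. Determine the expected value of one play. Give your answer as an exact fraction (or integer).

-73/23 dollars

E[payout] = (2/23)·9 + (1/23)·(-6) + (1/23)·44 + (10/23)·(-12) + (9/23)·(-1) = -73/23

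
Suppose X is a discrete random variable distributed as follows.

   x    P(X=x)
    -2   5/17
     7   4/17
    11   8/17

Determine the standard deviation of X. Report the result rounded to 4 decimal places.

5.5469

E[X] = 106/17, E[X²] = 1184/17
Var(X) = E[X²] − (E[X])² = 1184/17 − 11236/289 = 8892/289
SD(X) = √(8892/289) ≈ 5.5469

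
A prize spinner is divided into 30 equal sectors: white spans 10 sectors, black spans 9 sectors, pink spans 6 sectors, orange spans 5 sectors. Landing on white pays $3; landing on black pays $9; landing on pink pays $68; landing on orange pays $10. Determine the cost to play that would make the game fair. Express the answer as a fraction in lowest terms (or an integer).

569/30 dollars

E[payout] = (10/30)·3 + (9/30)·9 + (6/30)·68 + (5/30)·10 = 569/30
Fair fee = E[payout] = 569/30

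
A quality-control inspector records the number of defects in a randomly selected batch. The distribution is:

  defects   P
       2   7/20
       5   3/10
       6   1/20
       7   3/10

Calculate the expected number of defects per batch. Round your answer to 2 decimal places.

E[X] = (7/20)·2 + (3/10)·5 + (1/20)·6 + (3/10)·7
     = 23/5 ≈ 4.60

4.60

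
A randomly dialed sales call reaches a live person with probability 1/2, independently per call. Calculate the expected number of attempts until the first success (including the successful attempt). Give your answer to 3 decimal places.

2.000

For a geometric distribution, E[trials] = 1/p = 1/(1/2) = 2.
≈ 2.000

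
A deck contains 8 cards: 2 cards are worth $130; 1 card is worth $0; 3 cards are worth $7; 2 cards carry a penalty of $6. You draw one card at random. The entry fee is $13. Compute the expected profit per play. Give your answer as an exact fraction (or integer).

165/8 dollars

E[payout] = (2/8)·130 + (1/8)·0 + (3/8)·7 + (2/8)·(-6) = 269/8
Expected profit = 269/8 − 13 = 165/8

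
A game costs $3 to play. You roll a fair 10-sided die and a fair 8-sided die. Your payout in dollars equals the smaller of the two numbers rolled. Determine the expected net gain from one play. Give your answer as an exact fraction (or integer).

9/20 dollars

Distribution of the smaller of the two numbers rolled: 1 w.p. 17/80, 2 w.p. 3/16, 3 w.p. 13/80, 4 w.p. 11/80, 5 w.p. 9/80, 6 w.p. 7/80, …
E[payout] = (17/80)·1 + (3/16)·2 + (13/80)·3 + (11/80)·4 + (9/80)·5 + (7/80)·6 + (1/16)·7 + (3/80)·8 = 69/20
Expected profit = 69/20 − 3 = 9/20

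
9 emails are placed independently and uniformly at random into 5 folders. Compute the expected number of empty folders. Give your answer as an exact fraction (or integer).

262144/390625

Let Xⱼ=1 if folder j is empty. P(Xⱼ=1) = ((5-1)/5)^9 = 262144/1953125.
By linearity, E[#empty] = 5·262144/1953125 = 262144/390625.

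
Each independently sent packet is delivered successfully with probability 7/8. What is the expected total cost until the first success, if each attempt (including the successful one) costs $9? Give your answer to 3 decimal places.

$10.286

E[#attempts] = 1/p = 8/7; E[cost] = 9·8/7 = 72/7.
≈ 10.286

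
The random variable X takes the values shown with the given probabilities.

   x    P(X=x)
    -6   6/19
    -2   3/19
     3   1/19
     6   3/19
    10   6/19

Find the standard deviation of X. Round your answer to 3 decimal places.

6.747

E[X] = 39/19, E[X²] = 945/19
Var(X) = E[X²] − (E[X])² = 945/19 − 1521/361 = 16434/361
SD(X) = √(16434/361) ≈ 6.747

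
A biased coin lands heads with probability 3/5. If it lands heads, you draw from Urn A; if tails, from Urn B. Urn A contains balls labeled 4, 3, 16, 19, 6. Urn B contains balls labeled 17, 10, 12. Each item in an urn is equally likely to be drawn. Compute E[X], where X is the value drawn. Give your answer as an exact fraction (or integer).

274/25

E[X | Urn A] = (4 + 3 + 16 + 19 + 6)/5 = 48/5
E[X | Urn B] = (17 + 10 + 12)/3 = 13
E[X] = (3/5)·48/5 + (2/5)·13 = 274/25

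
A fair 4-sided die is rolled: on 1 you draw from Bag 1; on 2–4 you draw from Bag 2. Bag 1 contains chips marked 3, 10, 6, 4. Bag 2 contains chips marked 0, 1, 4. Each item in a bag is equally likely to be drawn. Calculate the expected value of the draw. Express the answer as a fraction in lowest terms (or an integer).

43/16

E[X | Bag 1] = (3 + 10 + 6 + 4)/4 = 23/4
E[X | Bag 2] = (0 + 1 + 4)/3 = 5/3
E[X] = (1/4)·23/4 + (3/4)·5/3 = 43/16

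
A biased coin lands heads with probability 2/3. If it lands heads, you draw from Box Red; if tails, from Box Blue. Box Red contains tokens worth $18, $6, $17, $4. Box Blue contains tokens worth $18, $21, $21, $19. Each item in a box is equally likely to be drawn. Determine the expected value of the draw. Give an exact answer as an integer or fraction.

E[X | Box Red] = (18 + 6 + 17 + 4)/4 = 45/4
E[X | Box Blue] = (18 + 21 + 21 + 19)/4 = 79/4
E[X] = (2/3)·45/4 + (1/3)·79/4 = 169/12

169/12 dollars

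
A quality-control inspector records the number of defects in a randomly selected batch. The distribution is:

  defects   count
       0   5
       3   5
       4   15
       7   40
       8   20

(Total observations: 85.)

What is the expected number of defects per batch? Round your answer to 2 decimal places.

6.06

Total = 85, so P(defects=0) = 5/85, etc.
E[X] = (1/17)·0 + (1/17)·3 + (3/17)·4 + (8/17)·7 + (4/17)·8
     = 103/17 ≈ 6.06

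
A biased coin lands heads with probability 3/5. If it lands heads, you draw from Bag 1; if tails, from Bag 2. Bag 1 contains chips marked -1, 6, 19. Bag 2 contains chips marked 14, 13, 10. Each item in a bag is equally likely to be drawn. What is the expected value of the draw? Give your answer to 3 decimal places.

9.733

E[X | Bag 1] = (-1 + 6 + 19)/3 = 8
E[X | Bag 2] = (14 + 13 + 10)/3 = 37/3
E[X] = (3/5)·8 + (2/5)·37/3 = 146/15 ≈ 9.733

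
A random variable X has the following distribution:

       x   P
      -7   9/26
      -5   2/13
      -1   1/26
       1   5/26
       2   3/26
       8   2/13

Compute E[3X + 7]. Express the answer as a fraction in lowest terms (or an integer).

59/26

E[3x+7] = (9/26)·(-14) + (2/13)·(-8) + (1/26)·4 + (5/26)·10 + (3/26)·13 + (2/13)·31
     = 59/26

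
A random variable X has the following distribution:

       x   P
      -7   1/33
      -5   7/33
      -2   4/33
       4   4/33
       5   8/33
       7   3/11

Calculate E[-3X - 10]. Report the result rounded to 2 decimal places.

E[-3x-10] = (1/33)·11 + (7/33)·5 + (4/33)·(-4) + (4/33)·(-22) + (8/33)·(-25) + (3/11)·(-31)
     = -179/11 ≈ -16.27

-16.27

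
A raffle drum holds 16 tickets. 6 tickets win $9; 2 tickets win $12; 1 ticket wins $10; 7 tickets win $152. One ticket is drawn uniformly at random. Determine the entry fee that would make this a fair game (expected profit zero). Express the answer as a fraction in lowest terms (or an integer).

$72

E[payout] = (6/16)·9 + (2/16)·12 + (1/16)·10 + (7/16)·152 = 72
Fair fee = E[payout] = 72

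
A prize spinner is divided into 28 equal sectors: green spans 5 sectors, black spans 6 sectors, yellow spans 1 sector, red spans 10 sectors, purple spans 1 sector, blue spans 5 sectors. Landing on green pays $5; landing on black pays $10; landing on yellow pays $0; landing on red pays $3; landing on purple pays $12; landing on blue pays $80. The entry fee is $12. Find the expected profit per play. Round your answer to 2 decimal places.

$6.82

E[payout] = (5/28)·5 + (6/28)·10 + (1/28)·0 + (10/28)·3 + (1/28)·12 + (5/28)·80 = 527/28
Expected profit = 527/28 − 12 = 191/28 ≈ $6.82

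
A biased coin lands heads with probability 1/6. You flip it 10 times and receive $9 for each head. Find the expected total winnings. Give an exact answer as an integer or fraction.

$15

E[#heads] = 10·1/6 = 5/3 (linearity over flips).
E[winnings] = 9·5/3 = 15.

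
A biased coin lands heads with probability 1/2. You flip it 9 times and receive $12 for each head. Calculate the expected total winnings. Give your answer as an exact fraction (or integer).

E[#heads] = 9·1/2 = 9/2 (linearity over flips).
E[winnings] = 12·9/2 = 54.

$54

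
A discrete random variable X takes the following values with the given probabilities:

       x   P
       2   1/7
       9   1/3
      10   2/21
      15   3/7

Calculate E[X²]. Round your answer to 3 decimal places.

E[X²] = (1/7)·4 + (1/3)·81 + (2/21)·100 + (3/7)·225
     = 2804/21 ≈ 133.524

133.524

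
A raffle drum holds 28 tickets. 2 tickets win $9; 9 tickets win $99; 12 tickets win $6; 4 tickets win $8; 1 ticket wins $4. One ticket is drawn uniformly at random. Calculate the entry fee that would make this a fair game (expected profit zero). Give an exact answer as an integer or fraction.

1017/28 dollars

E[payout] = (2/28)·9 + (9/28)·99 + (12/28)·6 + (4/28)·8 + (1/28)·4 = 1017/28
Fair fee = E[payout] = 1017/28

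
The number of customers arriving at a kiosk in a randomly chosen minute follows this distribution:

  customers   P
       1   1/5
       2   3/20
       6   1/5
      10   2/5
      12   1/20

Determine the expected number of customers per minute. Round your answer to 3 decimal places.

E[X] = (1/5)·1 + (3/20)·2 + (1/5)·6 + (2/5)·10 + (1/20)·12
     = 63/10 ≈ 6.300

6.300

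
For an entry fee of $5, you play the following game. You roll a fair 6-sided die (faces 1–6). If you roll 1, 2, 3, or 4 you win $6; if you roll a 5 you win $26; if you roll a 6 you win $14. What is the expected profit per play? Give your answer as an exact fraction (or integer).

E[payout] = (2/3)·6 + (1/6)·14 + (1/6)·26 = 32/3
Expected profit = 32/3 − 5 = 17/3

17/3 dollars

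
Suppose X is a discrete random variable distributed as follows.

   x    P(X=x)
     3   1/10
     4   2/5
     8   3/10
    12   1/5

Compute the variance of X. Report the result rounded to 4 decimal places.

10.4100

E[X] = (1/10)·3 + (2/5)·4 + (3/10)·8 + (1/5)·12 = 67/10
E[X²] = (1/10)·9 + (2/5)·16 + (3/10)·64 + (1/5)·144 = 553/10
Var(X) = 553/10 − (67/10)² = 1041/100 ≈ 10.4100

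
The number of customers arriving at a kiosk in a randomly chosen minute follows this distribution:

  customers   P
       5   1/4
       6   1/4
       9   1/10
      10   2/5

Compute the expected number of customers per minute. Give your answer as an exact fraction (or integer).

153/20

E[X] = (1/4)·5 + (1/4)·6 + (1/10)·9 + (2/5)·10
     = 153/20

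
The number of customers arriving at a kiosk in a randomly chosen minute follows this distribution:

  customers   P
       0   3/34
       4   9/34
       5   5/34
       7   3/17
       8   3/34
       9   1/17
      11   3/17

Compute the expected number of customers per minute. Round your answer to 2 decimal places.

6.21

E[X] = (3/34)·0 + (9/34)·4 + (5/34)·5 + (3/17)·7 + (3/34)·8 + (1/17)·9 + (3/17)·11
     = 211/34 ≈ 6.21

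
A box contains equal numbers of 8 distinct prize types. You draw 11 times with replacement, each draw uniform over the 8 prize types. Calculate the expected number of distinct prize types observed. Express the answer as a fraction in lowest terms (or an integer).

Let Xⱼ=1 if type j appears at least once. P(Xⱼ=1) = 1 − ((8−1)/8)^11 = 6612607849/8589934592.
E[#distinct] = 8·6612607849/8589934592 = 6612607849/1073741824.

6612607849/1073741824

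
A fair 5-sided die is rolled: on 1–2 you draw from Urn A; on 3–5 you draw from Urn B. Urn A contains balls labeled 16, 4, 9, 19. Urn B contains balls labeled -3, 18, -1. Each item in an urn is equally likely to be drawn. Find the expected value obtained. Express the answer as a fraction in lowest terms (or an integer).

E[X | Urn A] = (16 + 4 + 9 + 19)/4 = 12
E[X | Urn B] = (-3 + 18 − 1)/3 = 14/3
E[X] = (2/5)·12 + (3/5)·14/3 = 38/5

38/5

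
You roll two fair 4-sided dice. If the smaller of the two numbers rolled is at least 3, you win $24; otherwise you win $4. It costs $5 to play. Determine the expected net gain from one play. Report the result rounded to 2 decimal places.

$4.00

E[payout] = (3/4)·4 + (1/4)·24 = 9
Expected profit = 9 − 5 = 4 ≈ $4.00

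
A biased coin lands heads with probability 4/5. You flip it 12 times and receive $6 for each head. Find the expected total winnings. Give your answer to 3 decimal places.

$57.600

E[#heads] = 12·4/5 = 48/5 (linearity over flips).
E[winnings] = 6·48/5 = 288/5.
≈ 57.600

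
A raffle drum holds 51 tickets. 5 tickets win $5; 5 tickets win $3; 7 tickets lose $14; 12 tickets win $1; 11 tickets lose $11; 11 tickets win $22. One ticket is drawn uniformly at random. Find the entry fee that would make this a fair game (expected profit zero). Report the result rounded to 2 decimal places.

$1.47

E[payout] = (5/51)·5 + (5/51)·3 + (7/51)·(-14) + (12/51)·1 + (11/51)·(-11) + (11/51)·22 = 25/17
Fair fee = E[payout] = 25/17 ≈ $1.47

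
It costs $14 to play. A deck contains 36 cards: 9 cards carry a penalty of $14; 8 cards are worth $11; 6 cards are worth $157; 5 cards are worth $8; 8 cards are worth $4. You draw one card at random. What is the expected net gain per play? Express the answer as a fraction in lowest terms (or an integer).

118/9 dollars

E[payout] = (9/36)·(-14) + (8/36)·11 + (6/36)·157 + (5/36)·8 + (8/36)·4 = 244/9
Expected profit = 244/9 − 14 = 118/9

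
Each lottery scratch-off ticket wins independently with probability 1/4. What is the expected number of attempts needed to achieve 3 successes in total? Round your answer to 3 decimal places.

12.000

By linearity (sum of 3 independent geometric waits), E[trials] = 3/p = 3/(1/4) = 12.
≈ 12.000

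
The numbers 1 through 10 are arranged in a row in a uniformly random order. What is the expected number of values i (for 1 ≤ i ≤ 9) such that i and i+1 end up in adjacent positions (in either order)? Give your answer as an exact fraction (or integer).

9/5

For each i ∈ {1,…,9}, let Xᵢ = 1 if i and i+1 are adjacent. P(Xᵢ=1) = 2·(10−1)!/10! = 2/10.
By linearity, E[ΣXᵢ] = (9)·(2/10) = 9/5.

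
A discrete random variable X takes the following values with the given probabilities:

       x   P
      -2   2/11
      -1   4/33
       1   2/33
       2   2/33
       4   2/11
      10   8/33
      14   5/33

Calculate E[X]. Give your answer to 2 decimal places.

4.97

E[X] = (2/11)·(-2) + (4/33)·(-1) + (2/33)·1 + (2/33)·2 + (2/11)·4 + (8/33)·10 + (5/33)·14
     = 164/33 ≈ 4.97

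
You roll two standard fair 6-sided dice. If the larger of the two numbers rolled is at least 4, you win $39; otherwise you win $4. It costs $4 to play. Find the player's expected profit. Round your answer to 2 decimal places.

$26.25

E[payout] = (1/4)·4 + (3/4)·39 = 121/4
Expected profit = 121/4 − 4 = 105/4 ≈ $26.25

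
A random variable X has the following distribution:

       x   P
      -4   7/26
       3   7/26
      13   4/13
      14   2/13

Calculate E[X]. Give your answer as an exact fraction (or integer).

E[X] = (7/26)·(-4) + (7/26)·3 + (4/13)·13 + (2/13)·14
     = 153/26

153/26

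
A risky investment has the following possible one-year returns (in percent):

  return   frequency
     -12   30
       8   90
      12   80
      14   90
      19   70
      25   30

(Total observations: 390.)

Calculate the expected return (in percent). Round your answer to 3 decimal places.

11.949

Total = 390, so P(return=-12) = 30/390, etc.
E[X] = (1/13)·(-12) + (3/13)·8 + (8/39)·12 + (3/13)·14 + (7/39)·19 + (1/13)·25
     = 466/39 ≈ 11.949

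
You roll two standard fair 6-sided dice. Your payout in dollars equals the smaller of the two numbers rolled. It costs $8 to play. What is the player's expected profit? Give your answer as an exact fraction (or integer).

Distribution of the smaller of the two numbers rolled: 1 w.p. 11/36, 2 w.p. 1/4, 3 w.p. 7/36, 4 w.p. 5/36, 5 w.p. 1/12, 6 w.p. 1/36
E[payout] = (11/36)·1 + (1/4)·2 + (7/36)·3 + (5/36)·4 + (1/12)·5 + (1/36)·6 = 91/36
Expected profit = 91/36 − 8 = -197/36

-197/36 dollars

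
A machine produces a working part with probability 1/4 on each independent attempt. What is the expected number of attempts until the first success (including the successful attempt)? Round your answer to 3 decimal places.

For a geometric distribution, E[trials] = 1/p = 1/(1/4) = 4.
≈ 4.000

4.000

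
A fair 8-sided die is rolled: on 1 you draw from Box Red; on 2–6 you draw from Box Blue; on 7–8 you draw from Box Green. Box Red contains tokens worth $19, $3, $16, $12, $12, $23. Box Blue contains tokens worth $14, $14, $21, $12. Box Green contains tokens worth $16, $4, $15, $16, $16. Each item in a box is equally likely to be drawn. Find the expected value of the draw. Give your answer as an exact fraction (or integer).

E[X | Box Red] = (19 + 3 + 16 + 12 + 12 + 23)/6 = 85/6
E[X | Box Blue] = (14 + 14 + 21 + 12)/4 = 61/4
E[X | Box Green] = (16 + 4 + 15 + 16 + 16)/5 = 67/5
E[X] = (1/8)·85/6 + (5/8)·61/4 + (1/4)·67/5 = 7033/480

7033/480 dollars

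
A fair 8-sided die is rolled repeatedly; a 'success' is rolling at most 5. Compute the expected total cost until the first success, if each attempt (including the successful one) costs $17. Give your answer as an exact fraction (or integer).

E[#attempts] = 1/p = 8/5; E[cost] = 17·8/5 = 136/5.

136/5 dollars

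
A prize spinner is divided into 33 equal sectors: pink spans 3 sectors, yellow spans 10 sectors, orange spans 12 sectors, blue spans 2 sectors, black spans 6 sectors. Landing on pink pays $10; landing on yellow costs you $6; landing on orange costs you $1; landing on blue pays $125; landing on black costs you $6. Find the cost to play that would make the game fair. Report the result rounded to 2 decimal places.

E[payout] = (3/33)·10 + (10/33)·(-6) + (12/33)·(-1) + (2/33)·125 + (6/33)·(-6) = 172/33
Fair fee = E[payout] = 172/33 ≈ $5.21

$5.21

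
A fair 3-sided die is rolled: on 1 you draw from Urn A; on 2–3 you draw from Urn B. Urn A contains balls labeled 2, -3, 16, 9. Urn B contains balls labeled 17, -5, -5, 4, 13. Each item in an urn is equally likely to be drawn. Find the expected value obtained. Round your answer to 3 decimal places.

E[X | Urn A] = (2 − 3 + 16 + 9)/4 = 6
E[X | Urn B] = (17 − 5 − 5 + 4 + 13)/5 = 24/5
E[X] = (1/3)·6 + (2/3)·24/5 = 26/5 ≈ 5.200

5.200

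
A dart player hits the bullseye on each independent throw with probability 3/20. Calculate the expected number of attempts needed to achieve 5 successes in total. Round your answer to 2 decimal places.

By linearity (sum of 5 independent geometric waits), E[trials] = 5/p = 5/(3/20) = 100/3.
≈ 33.33

33.33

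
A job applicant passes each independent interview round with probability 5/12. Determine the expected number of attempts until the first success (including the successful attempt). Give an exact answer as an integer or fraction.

For a geometric distribution, E[trials] = 1/p = 1/(5/12) = 12/5.

12/5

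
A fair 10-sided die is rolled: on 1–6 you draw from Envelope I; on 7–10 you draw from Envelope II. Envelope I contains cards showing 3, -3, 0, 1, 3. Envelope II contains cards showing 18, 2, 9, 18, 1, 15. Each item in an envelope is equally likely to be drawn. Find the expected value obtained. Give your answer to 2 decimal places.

E[X | Envelope I] = (3 − 3 + 0 + 1 + 3)/5 = 4/5
E[X | Envelope II] = (18 + 2 + 9 + 18 + 1 + 15)/6 = 21/2
E[X] = (3/5)·4/5 + (2/5)·21/2 = 117/25 ≈ 4.68

4.68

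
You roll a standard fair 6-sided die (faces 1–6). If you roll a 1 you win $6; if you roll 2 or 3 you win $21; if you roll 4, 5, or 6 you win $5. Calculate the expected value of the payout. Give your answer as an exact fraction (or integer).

E[payout] = (1/2)·5 + (1/6)·6 + (1/3)·21 = 21/2

21/2 dollars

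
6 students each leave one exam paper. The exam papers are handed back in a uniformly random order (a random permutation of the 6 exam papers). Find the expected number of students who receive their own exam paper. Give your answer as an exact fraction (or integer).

Let Xᵢ = 1 if person i gets their own exam paper. For each i, P(Xᵢ=1) = 1/6.
By linearity of expectation, E[X₁+…+X_6] = 6·(1/6) = 1.

1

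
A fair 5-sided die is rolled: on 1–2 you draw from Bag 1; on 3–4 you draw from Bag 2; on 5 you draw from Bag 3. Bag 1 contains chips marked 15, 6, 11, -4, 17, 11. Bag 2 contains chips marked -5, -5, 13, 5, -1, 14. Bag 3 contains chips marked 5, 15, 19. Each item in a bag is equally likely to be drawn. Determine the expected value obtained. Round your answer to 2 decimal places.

E[X | Bag 1] = (15 + 6 + 11 − 4 + 17 + 11)/6 = 28/3
E[X | Bag 2] = (-5 − 5 + 13 + 5 − 1 + 14)/6 = 7/2
E[X | Bag 3] = (5 + 15 + 19)/3 = 13
E[X] = (2/5)·28/3 + (2/5)·7/2 + (1/5)·13 = 116/15 ≈ 7.73

7.73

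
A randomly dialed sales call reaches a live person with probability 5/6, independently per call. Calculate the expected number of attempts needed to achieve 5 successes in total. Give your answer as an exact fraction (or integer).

6

By linearity (sum of 5 independent geometric waits), E[trials] = 5/p = 5/(5/6) = 6.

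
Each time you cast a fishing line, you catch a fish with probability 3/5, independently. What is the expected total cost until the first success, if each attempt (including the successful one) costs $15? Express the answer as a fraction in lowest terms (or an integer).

E[#attempts] = 1/p = 5/3; E[cost] = 15·5/3 = 25.

$25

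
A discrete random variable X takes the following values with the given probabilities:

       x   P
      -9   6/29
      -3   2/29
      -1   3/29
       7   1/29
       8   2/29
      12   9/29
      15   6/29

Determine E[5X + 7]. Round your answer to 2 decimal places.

34.24

E[5x+7] = (6/29)·(-38) + (2/29)·(-8) + (3/29)·2 + (1/29)·42 + (2/29)·47 + (9/29)·67 + (6/29)·82
     = 993/29 ≈ 34.24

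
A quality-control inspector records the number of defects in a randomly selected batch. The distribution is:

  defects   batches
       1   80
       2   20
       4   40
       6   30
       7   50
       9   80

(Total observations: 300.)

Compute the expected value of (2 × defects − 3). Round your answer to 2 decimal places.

7.20

Total = 300, so P(defects=1) = 80/300, etc.
E[2x-3] = (4/15)·(-1) + (1/15)·1 + (2/15)·5 + (1/10)·9 + (1/6)·11 + (4/15)·15
     = 36/5 ≈ 7.20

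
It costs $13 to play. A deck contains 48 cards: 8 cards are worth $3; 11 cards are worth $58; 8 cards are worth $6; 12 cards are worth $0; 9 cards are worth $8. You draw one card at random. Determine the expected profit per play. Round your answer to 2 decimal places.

E[payout] = (8/48)·3 + (11/48)·58 + (8/48)·6 + (12/48)·0 + (9/48)·8 = 391/24
Expected profit = 391/24 − 13 = 79/24 ≈ $3.29

$3.29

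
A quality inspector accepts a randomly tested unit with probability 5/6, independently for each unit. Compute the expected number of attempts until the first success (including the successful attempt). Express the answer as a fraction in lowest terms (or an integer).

For a geometric distribution, E[trials] = 1/p = 1/(5/6) = 6/5.

6/5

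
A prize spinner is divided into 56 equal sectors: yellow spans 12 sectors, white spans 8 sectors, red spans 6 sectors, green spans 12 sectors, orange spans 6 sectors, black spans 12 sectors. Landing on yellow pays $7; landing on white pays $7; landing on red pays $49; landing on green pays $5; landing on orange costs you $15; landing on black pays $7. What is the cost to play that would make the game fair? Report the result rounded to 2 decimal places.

$8.71

E[payout] = (12/56)·7 + (8/56)·7 + (6/56)·49 + (12/56)·5 + (6/56)·(-15) + (12/56)·7 = 61/7
Fair fee = E[payout] = 61/7 ≈ $8.71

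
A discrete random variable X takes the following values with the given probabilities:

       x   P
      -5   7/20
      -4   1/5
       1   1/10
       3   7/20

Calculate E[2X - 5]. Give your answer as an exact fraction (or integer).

E[2x-5] = (7/20)·(-15) + (1/5)·(-13) + (1/10)·(-3) + (7/20)·1
     = -39/5

-39/5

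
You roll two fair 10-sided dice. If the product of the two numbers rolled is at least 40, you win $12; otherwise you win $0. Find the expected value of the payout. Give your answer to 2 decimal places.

$3.84

E[payout] = (17/25)·0 + (8/25)·12 = 96/25
≈ $3.84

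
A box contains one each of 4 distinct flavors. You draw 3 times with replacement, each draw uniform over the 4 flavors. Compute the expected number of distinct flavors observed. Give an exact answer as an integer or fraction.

Let Xⱼ=1 if type j appears at least once. P(Xⱼ=1) = 1 − ((4−1)/4)^3 = 37/64.
E[#distinct] = 4·37/64 = 37/16.

37/16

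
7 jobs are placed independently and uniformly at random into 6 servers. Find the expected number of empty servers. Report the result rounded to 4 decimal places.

Let Xⱼ=1 if server j is empty. P(Xⱼ=1) = ((6-1)/6)^7 = 78125/279936.
By linearity, E[#empty] = 6·78125/279936 = 78125/46656.
≈ 1.6745

1.6745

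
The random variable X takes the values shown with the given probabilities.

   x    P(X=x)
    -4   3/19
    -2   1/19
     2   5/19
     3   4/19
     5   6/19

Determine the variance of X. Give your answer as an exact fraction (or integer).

E[X] = (3/19)·(-4) + (1/19)·(-2) + (5/19)·2 + (4/19)·3 + (6/19)·5 = 2
E[X²] = (3/19)·16 + (1/19)·4 + (5/19)·4 + (4/19)·9 + (6/19)·25 = 258/19
Var(X) = 258/19 − (2)² = 182/19

182/19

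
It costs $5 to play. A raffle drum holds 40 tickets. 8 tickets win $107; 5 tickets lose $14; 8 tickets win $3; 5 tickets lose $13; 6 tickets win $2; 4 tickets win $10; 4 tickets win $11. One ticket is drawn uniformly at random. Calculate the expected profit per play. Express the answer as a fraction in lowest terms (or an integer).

E[payout] = (8/40)·107 + (5/40)·(-14) + (8/40)·3 + (5/40)·(-13) + (6/40)·2 + (4/40)·10 + (4/40)·11 = 841/40
Expected profit = 841/40 − 5 = 641/40

641/40 dollars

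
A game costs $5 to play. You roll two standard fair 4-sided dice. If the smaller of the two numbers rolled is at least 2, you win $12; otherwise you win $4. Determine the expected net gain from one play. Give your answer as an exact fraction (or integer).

7/2 dollars

E[payout] = (7/16)·4 + (9/16)·12 = 17/2
Expected profit = 17/2 − 5 = 7/2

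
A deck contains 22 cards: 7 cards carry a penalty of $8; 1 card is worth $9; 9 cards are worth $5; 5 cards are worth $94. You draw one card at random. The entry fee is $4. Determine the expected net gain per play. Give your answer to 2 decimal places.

E[payout] = (7/22)·(-8) + (1/22)·9 + (9/22)·5 + (5/22)·94 = 234/11
Expected profit = 234/11 − 4 = 190/11 ≈ $17.27

$17.27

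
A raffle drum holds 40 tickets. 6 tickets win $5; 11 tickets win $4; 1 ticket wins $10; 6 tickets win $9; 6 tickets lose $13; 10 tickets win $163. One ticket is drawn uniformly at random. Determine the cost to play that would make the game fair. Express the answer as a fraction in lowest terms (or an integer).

169/4 dollars

E[payout] = (6/40)·5 + (11/40)·4 + (1/40)·10 + (6/40)·9 + (6/40)·(-13) + (10/40)·163 = 169/4
Fair fee = E[payout] = 169/4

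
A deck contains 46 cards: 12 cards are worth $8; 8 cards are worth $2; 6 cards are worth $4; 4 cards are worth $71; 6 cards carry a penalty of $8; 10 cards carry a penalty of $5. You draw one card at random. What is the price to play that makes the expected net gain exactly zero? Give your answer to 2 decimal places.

$7.00

E[payout] = (12/46)·8 + (8/46)·2 + (6/46)·4 + (4/46)·71 + (6/46)·(-8) + (10/46)·(-5) = 7
Fair fee = E[payout] = 7 ≈ $7.00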